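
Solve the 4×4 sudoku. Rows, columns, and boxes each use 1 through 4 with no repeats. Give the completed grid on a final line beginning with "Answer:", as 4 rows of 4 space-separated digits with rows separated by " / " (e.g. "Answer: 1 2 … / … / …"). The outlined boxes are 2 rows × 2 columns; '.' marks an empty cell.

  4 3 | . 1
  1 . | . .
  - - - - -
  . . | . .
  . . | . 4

Step 1. [r2c2∈{2}] r2c2 is down to just 2, so r2c2=2.
Step 2. [r3c4∈{2,3}] 2 has one home in col 4: r3c4. So r3c4=2.
Step 3. [r4c2∈{1}] r4c2 is down to just 1, so r4c2=1.
Step 4. [r4c3∈{3}] r4c3 is down to just 3. So r4c3=3.
Step 5. [r2c4∈{3}] r2c4 has the single candidate 3 ⇒ r2c4=3.
Step 6. [r3c2∈{4}] only 4 remains possible at r3c2, so r3c2=4.
Step 7. [r3c3∈{1}] r3c3 is down to just 1, so r3c3=1.
Step 8. [r3c1∈{3}] r3c1 has the single candidate 3, so r3c1=3.
Step 9. [r2c3∈{4}] r2c3 has the single candidate 4 ⇒ r2c3=4.
Step 10. [r1c3∈{2}] nothing but 2 survives at r1c3, so r1c3=2.
Step 11. [r4c1∈{2}] only 2 remains possible at r4c1, so r4c1=2.

Answer: 4 3 2 1 / 1 2 4 3 / 3 4 1 2 / 2 1 3 4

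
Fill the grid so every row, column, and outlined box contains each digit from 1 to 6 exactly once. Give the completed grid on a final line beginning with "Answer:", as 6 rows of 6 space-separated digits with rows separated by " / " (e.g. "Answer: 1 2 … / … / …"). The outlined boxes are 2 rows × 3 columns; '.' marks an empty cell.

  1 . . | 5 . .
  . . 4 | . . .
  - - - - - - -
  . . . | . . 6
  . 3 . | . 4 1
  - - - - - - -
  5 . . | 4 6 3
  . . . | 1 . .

Step 1. [r2c6∈{2}] nothing but 2 survives at r2c6. So r2c6=2.
Step 2. [r6c5∈{2,5}] box 6 places 2 nowhere but r6c5 ⇒ r6c5=2.
Step 3. [r1c5∈{3}] nothing but 3 survives at r1c5. So r1c5=3.
Step 4. [r4c3∈{2,5,6}] across row 4, 5 lands solely at r4c3 ⇒ r4c3=5.
Step 5. [r4c1∈{2,6}] row 4 places 6 nowhere but r4c1. So r4c1=6.
Step 6. [r3c1∈{2,4}] in col 1, 2 fits only at r3c1 ⇒ r3c1=2.
Step 7. [r6c3∈{3,6}] in col 3, 3 fits only at r6c3. So r6c3=3.
Step 8. [r6c2∈{4,6}] 6 has one home in row 6: r6c2 ⇒ r6c2=6.
Step 9. [r1c2∈{2}] only 2 remains possible at r1c2. So r1c2=2.
Step 10. [r3c3∈{1}] only 1 remains possible at r3c3, so r3c3=1.
Step 11. [r3c4∈{3}] r3c4 is down to just 3. So r3c4=3.
Step 12. [r6c1∈{4}] r6c1 is down to just 4, so r6c1=4.
Step 13. [r2c5∈{1}] only 1 remains possible at r2c5 ⇒ r2c5=1.
Step 14. [r2c2∈{5}] r2c2 is down to just 5, so r2c2=5.
Step 15. [r2c1∈{3}] nothing but 3 survives at r2c1, so r2c1=3.
Step 16. [r3c2∈{4}] r3c2's peers cover all but 4, so r3c2=4.
Step 17. [r6c6∈{5}] r6c6's peers cover all but 5 ⇒ r6c6=5.
Step 18. [r2c4∈{6}] r2c4 is down to just 6, so r2c4=6.
Step 19. [r5c2∈{1}] nothing but 1 survives at r5c2 ⇒ r5c2=1.
Step 20. [r4c4∈{2}] r4c4 is down to just 2 ⇒ r4c4=2.
Step 21. [r5c3∈{2}] r5c3's peers cover all but 2, so r5c3=2.
Step 22. [r1c6∈{4}] r1c6 has the single candidate 4. So r1c6=4.
Step 23. [r3c5∈{5}] only 5 remains possible at r3c5. So r3c5=5.
Step 24. [r1c3∈{6}] nothing but 6 survives at r1c3 ⇒ r1c3=6.

Answer: 1 2 6 5 3 4 / 3 5 4 6 1 2 / 2 4 1 3 5 6 / 6 3 5 2 4 1 / 5 1 2 4 6 3 / 4 6 3 1 2 5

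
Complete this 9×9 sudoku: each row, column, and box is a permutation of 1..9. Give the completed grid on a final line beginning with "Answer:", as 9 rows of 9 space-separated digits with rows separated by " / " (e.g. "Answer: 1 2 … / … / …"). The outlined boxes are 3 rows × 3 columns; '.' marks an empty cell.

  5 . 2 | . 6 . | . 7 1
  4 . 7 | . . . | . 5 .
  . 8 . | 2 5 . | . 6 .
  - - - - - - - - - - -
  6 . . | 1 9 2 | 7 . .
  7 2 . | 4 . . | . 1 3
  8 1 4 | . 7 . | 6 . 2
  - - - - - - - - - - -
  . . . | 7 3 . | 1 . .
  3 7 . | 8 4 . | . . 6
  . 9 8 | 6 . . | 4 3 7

Step 1. [r1c2∈{3}] r1c2 has the single candidate 3, so r1c2=3.
Step 2. [r3c1∈{1,9}] col 1 places 9 nowhere but r3c1 ⇒ r3c1=9.
Step 3. [r9c6∈{1,5}] r9c6 is the only open cell in row 9 admitting 5, so r9c6=5.
Step 4. [r7c6∈{9}] only 9 remains possible at r7c6, so r7c6=9.
Step 5. [r8c6∈{1}] r8c6's peers cover all but 1. So r8c6=1.
Step 6. [r8c3∈{5}] r8c3 is down to just 5. So r8c3=5.
Step 7. [r2c7∈{2,3,8,9}] across row 2, 2 lands solely at r2c7 ⇒ r2c7=2.
Step 8. [r8c7∈{9}] r8c7 has the single candidate 9. So r8c7=9.
Step 9. [r6c6∈{3}] r6c6 is down to just 3, so r6c6=3.
Step 10. [r2c6∈{8}] r2c6's peers cover all but 8, so r2c6=8.
Step 11. [r5c7∈{5,8}] 5 has one home in row 5: r5c7. So r5c7=5.
Step 12. [r4c8∈{4,8}] col 8 places 4 nowhere but r4c8 ⇒ r4c8=4.
Step 13. [r7c1∈{2}] r7c1 has the single candidate 2 ⇒ r7c1=2.
Step 14. [r7c3∈{6}] r7c3 has the single candidate 6. So r7c3=6.
Step 15. [r4c9∈{8}] r4c9 has the single candidate 8 ⇒ r4c9=8.
Step 16. [r1c4∈{9}] r1c4 has the single candidate 9, so r1c4=9.
Step 17. [r3c6∈{4,7}] in row 3, 7 fits only at r3c6. So r3c6=7.
Step 18. [r1c6∈{4}] nothing but 4 survives at r1c6. So r1c6=4.
Step 19. [r7c2∈{4}] nothing but 4 survives at r7c2 ⇒ r7c2=4.
Step 20. [r5c5∈{8}] r5c5 is down to just 8 ⇒ r5c5=8.
Step 21. [r5c3∈{9}] only 9 remains possible at r5c3 ⇒ r5c3=9.
Step 22. [r7c8∈{8}] only 8 remains possible at r7c8, so r7c8=8.
Step 23. [r4c3∈{3}] r4c3 has the single candidate 3 ⇒ r4c3=3.
Step 24. [r6c8∈{9}] r6c8's peers cover all but 9 ⇒ r6c8=9.
Step 25. [r2c2∈{6}] r2c2 has the single candidate 6 ⇒ r2c2=6.
Step 26. [r2c9∈{9}] r2c9's peers cover all but 9 ⇒ r2c9=9.
Step 27. [r4c2∈{5}] nothing but 5 survives at r4c2. So r4c2=5.
Step 28. [r3c7∈{3}] r3c7 has the single candidate 3. So r3c7=3.
Step 29. [r2c5∈{1}] r2c5's peers cover all but 1. So r2c5=1.
Step 30. [r9c5∈{2}] r9c5 has the single candidate 2, so r9c5=2.
Step 31. [r1c7∈{8}] only 8 remains possible at r1c7. So r1c7=8.
Step 32. [r3c9∈{4}] only 4 remains possible at r3c9, so r3c9=4.
Step 33. [r8c8∈{2}] r8c8's peers cover all but 2, so r8c8=2.
Step 34. [r7c9∈{5}] r7c9 is down to just 5, so r7c9=5.
Step 35. [r2c4∈{3}] nothing but 3 survives at r2c4 ⇒ r2c4=3.
Step 36. [r3c3∈{1}] r3c3 is down to just 1, so r3c3=1.
Step 37. [r9c1∈{1}] nothing but 1 survives at r9c1. So r9c1=1.
Step 38. [r5c6∈{6}] r5c6 is down to just 6. So r5c6=6.
Step 39. [r6c4∈{5}] r6c4 has the single candidate 5. So r6c4=5.

Answer: 5 3 2 9 6 4 8 7 1 / 4 6 7 3 1 8 2 5 9 / 9 8 1 2 5 7 3 6 4 / 6 5 3 1 9 2 7 4 8 / 7 2 9 4 8 6 5 1 3 / 8 1 4 5 7 3 6 9 2 / 2 4 6 7 3 9 1 8 5 / 3 7 5 8 4 1 9 2 6 / 1 9 8 6 2 5 4 3 7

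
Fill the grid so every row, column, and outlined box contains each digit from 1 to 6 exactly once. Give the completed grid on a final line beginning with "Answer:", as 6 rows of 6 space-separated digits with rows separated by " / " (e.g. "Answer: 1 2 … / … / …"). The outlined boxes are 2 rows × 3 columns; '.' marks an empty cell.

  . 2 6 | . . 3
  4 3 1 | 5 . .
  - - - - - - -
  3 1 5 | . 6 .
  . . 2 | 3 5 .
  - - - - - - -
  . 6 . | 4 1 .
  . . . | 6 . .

Step 1. [r6c2∈{4,5}] col 2 places 5 nowhere but r6c2 ⇒ r6c2=5.
Step 2. [r6c6∈{2}] r6c6's peers cover all but 2 ⇒ r6c6=2.
Step 3. [r3c6∈{4}] r3c6's peers cover all but 4 ⇒ r3c6=4.
Step 4. [r6c3∈{3,4}] row 6 places 4 nowhere but r6c3. So r6c3=4.
Step 5. [r4c1∈{6}] only 6 remains possible at r4c1, so r4c1=6.
Step 6. [r1c1∈{5}] r1c1 has the single candidate 5, so r1c1=5.
Step 7. [r6c5∈{3}] nothing but 3 survives at r6c5. So r6c5=3.
Step 8. [r1c4∈{1}] r1c4 has the single candidate 1. So r1c4=1.
Step 9. [r4c2∈{4}] nothing but 4 survives at r4c2, so r4c2=4.
Step 10. [r1c5∈{4}] only 4 remains possible at r1c5, so r1c5=4.
Step 11. [r3c4∈{2}] nothing but 2 survives at r3c4 ⇒ r3c4=2.
Step 12. [r2c5∈{2}] r2c5 has the single candidate 2, so r2c5=2.
Step 13. [r2c6∈{6}] r2c6 has the single candidate 6, so r2c6=6.
Step 14. [r6c1∈{1}] r6c1 has the single candidate 1 ⇒ r6c1=1.
Step 15. [r4c6∈{1}] nothing but 1 survives at r4c6 ⇒ r4c6=1.
Step 16. [r5c3∈{3}] nothing but 3 survives at r5c3 ⇒ r5c3=3.
Step 17. [r5c6∈{5}] only 5 remains possible at r5c6 ⇒ r5c6=5.
Step 18. [r5c1∈{2}] r5c1 is down to just 2, so r5c1=2.

Answer: 5 2 6 1 4 3 / 4 3 1 5 2 6 / 3 1 5 2 6 4 / 6 4 2 3 5 1 / 2 6 3 4 1 5 / 1 5 4 6 3 2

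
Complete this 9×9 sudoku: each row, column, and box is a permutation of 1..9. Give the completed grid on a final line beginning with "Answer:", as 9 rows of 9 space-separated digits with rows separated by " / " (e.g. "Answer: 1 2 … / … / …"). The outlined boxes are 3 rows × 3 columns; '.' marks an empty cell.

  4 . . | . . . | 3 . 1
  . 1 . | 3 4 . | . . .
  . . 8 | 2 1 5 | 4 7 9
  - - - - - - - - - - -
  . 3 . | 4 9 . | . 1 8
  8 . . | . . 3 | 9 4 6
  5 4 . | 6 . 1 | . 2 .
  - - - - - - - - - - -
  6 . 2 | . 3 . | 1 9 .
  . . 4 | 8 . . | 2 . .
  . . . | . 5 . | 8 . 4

Step 1. [r7c4∈{7}] r7c4 is down to just 7. So r7c4=7.
Step 2. [r9c3∈{1,3,7,9}] r9c3 is the only open cell in col 3 admitting 3 ⇒ r9c3=3.
Step 3. [r1c2∈{2,5,6,7,9}] r1c2 is the only open cell in row 1 admitting 2 ⇒ r1c2=2.
Step 4. [r5c2∈{7}] r5c2 has the single candidate 7 ⇒ r5c2=7.
Step 5. [r2c7∈{5,6}] across col 7, 6 lands solely at r2c7, so r2c7=6.
Step 6. [r9c2∈{9}] r9c2 is down to just 9 ⇒ r9c2=9.
Step 7. [r7c9∈{5}] only 5 remains possible at r7c9 ⇒ r7c9=5.
Step 8. [r2c1∈{7,9}] in col 1, 9 fits only at r2c1. So r2c1=9.
Step 9. [r8c5∈{6}] r8c5 has the single candidate 6, so r8c5=6.
Step 10. [r1c6∈{6,7,8,9}] r1c6 is the only open cell in col 6 admitting 6 ⇒ r1c6=6.
Step 11. [r8c9∈{3,7}] 7 has one home in box 9: r8c9 ⇒ r8c9=7.
Step 12. [r2c6∈{7,8}] col 6 places 8 nowhere but r2c6. So r2c6=8.
Step 13. [r4c6∈{2,7}] 7 has one home in col 6: r4c6 ⇒ r4c6=7.
Step 14. [r2c3∈{5,7}] 7 has one home in row 2: r2c3 ⇒ r2c3=7.
Step 15. [r9c4∈{1}] r9c4 is down to just 1. So r9c4=1.
Step 16. [r2c8∈{5}] nothing but 5 survives at r2c8. So r2c8=5.
Step 17. [r3c2∈{6}] r3c2 is down to just 6. So r3c2=6.
Step 18. [r8c2∈{5}] r8c2's peers cover all but 5. So r8c2=5.
Step 19. [r1c5∈{7}] r1c5 has the single candidate 7, so r1c5=7.
Step 20. [r9c1∈{7}] r9c1's peers cover all but 7 ⇒ r9c1=7.
Step 21. [r8c8∈{3}] r8c8's peers cover all but 3 ⇒ r8c8=3.
Step 22. [r1c3∈{5}] r1c3's peers cover all but 5, so r1c3=5.
Step 23. [r4c7∈{5}] r4c7 has the single candidate 5, so r4c7=5.
Step 24. [r4c1∈{2}] nothing but 2 survives at r4c1 ⇒ r4c1=2.
Step 25. [r8c1∈{1}] nothing but 1 survives at r8c1 ⇒ r8c1=1.
Step 26. [r5c4∈{5}] nothing but 5 survives at r5c4. So r5c4=5.
Step 27. [r9c6∈{2}] r9c6 has the single candidate 2, so r9c6=2.
Step 28. [r4c3∈{6}] only 6 remains possible at r4c3. So r4c3=6.
Step 29. [r5c5∈{2}] r5c5 has the single candidate 2. So r5c5=2.
Step 30. [r1c4∈{9}] r1c4 is down to just 9, so r1c4=9.
Step 31. [r6c7∈{7}] r6c7's peers cover all but 7 ⇒ r6c7=7.
Step 32. [r6c9∈{3}] r6c9 is down to just 3 ⇒ r6c9=3.
Step 33. [r1c8∈{8}] r1c8 is down to just 8. So r1c8=8.
Step 34. [r6c3∈{9}] r6c3's peers cover all but 9, so r6c3=9.
Step 35. [r7c6∈{4}] r7c6 is down to just 4, so r7c6=4.
Step 36. [r9c8∈{6}] only 6 remains possible at r9c8. So r9c8=6.
Step 37. [r7c2∈{8}] nothing but 8 survives at r7c2. So r7c2=8.
Step 38. [r2c9∈{2}] only 2 remains possible at r2c9, so r2c9=2.
Step 39. [r3c1∈{3}] r3c1's peers cover all but 3, so r3c1=3.
Step 40. [r8c6∈{9}] nothing but 9 survives at r8c6, so r8c6=9.
Step 41. [r5c3∈{1}] r5c3 is down to just 1, so r5c3=1.
Step 42. [r6c5∈{8}] r6c5's peers cover all but 8. So r6c5=8.

Answer: 4 2 5 9 7 6 3 8 1 / 9 1 7 3 4 8 6 5 2 / 3 6 8 2 1 5 4 7 9 / 2 3 6 4 9 7 5 1 8 / 8 7 1 5 2 3 9 4 6 / 5 4 9 6 8 1 7 2 3 / 6 8 2 7 3 4 1 9 5 / 1 5 4 8 6 9 2 3 7 / 7 9 3 1 5 2 8 6 4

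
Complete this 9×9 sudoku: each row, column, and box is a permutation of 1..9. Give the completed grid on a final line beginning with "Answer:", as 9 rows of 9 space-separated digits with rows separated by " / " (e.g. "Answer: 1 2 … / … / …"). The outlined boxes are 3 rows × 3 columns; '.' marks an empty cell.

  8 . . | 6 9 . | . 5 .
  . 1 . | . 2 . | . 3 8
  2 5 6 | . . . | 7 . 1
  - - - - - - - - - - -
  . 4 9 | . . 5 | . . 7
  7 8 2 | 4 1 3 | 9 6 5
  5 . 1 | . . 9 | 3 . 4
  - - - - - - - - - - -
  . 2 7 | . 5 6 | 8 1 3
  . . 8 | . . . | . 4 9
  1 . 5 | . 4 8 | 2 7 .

Step 1. [r8c4∈{1,2,3,7}] in col 4, 1 fits only at r8c4 ⇒ r8c4=1.
Step 2. [r9c2∈{3,6,9}] in col 2, 9 fits only at r9c2 ⇒ r9c2=9.
Step 3. [r2c3∈{4}] r2c3 has the single candidate 4, so r2c3=4.
Step 4. [r6c2∈{6}] r6c2 is down to just 6. So r6c2=6.
Step 5. [r8c2∈{3}] only 3 remains possible at r8c2. So r8c2=3.
Step 6. [r2c6∈{7}] r2c6's peers cover all but 7 ⇒ r2c6=7.
Step 7. [r6c4∈{2,7,8}] in col 4, 7 fits only at r6c4, so r6c4=7.
Step 8. [r6c5∈{8}] only 8 remains possible at r6c5 ⇒ r6c5=8.
Step 9. [r3c6∈{4}] only 4 remains possible at r3c6. So r3c6=4.
Step 10. [r4c8∈{2,8}] 8 has one home in row 4: r4c8 ⇒ r4c8=8.
Step 11. [r9c4∈{3}] r9c4 is down to just 3. So r9c4=3.
Step 12. [r8c1∈{6}] r8c1's peers cover all but 6. So r8c1=6.
Step 13. [r2c7∈{6}] only 6 remains possible at r2c7 ⇒ r2c7=6.
Step 14. [r8c5∈{7}] r8c5 has the single candidate 7 ⇒ r8c5=7.
Step 15. [r4c7∈{1}] only 1 remains possible at r4c7. So r4c7=1.
Step 16. [r4c4∈{2}] only 2 remains possible at r4c4. So r4c4=2.
Step 17. [r8c7∈{5}] r8c7 has the single candidate 5. So r8c7=5.
Step 18. [r1c9∈{2}] r1c9 has the single candidate 2 ⇒ r1c9=2.
Step 19. [r1c3∈{3}] r1c3 is down to just 3, so r1c3=3.
Step 20. [r7c1∈{4}] r7c1 is down to just 4 ⇒ r7c1=4.
Step 21. [r1c6∈{1}] only 1 remains possible at r1c6, so r1c6=1.
Step 22. [r1c2∈{7}] r1c2 has the single candidate 7 ⇒ r1c2=7.
Step 23. [r3c8∈{9}] only 9 remains possible at r3c8. So r3c8=9.
Step 24. [r3c5∈{3}] nothing but 3 survives at r3c5 ⇒ r3c5=3.
Step 25. [r1c7∈{4}] r1c7 has the single candidate 4. So r1c7=4.
Step 26. [r3c4∈{8}] r3c4's peers cover all but 8. So r3c4=8.
Step 27. [r4c5∈{6}] r4c5's peers cover all but 6 ⇒ r4c5=6.
Step 28. [r7c4∈{9}] r7c4's peers cover all but 9, so r7c4=9.
Step 29. [r2c4∈{5}] r2c4 has the single candidate 5. So r2c4=5.
Step 30. [r4c1∈{3}] r4c1 has the single candidate 3. So r4c1=3.
Step 31. [r6c8∈{2}] r6c8 is down to just 2, so r6c8=2.
Step 32. [r2c1∈{9}] r2c1 is down to just 9. So r2c1=9.
Step 33. [r9c9∈{6}] r9c9's peers cover all but 6 ⇒ r9c9=6.
Step 34. [r8c6∈{2}] r8c6's peers cover all but 2. So r8c6=2.

Answer: 8 7 3 6 9 1 4 5 2 / 9 1 4 5 2 7 6 3 8 / 2 5 6 8 3 4 7 9 1 / 3 4 9 2 6 5 1 8 7 / 7 8 2 4 1 3 9 6 5 / 5 6 1 7 8 9 3 2 4 / 4 2 7 9 5 6 8 1 3 / 6 3 8 1 7 2 5 4 9 / 1 9 5 3 4 8 2 7 6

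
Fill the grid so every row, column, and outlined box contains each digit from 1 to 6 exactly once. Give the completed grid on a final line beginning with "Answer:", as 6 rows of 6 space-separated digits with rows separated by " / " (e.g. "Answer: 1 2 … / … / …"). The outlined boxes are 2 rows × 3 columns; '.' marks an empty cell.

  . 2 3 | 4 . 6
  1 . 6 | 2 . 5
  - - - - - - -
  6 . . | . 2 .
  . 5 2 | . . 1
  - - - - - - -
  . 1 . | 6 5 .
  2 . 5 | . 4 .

Step 1. [r4c4∈{3}] r4c4's peers cover all but 3. So r4c4=3.
Step 2. [r5c1∈{3,4}] across col 1, 3 lands solely at r5c1, so r5c1=3.
Step 3. [r4c1∈{4}] r4c1's peers cover all but 4. So r4c1=4.
Step 4. [r3c6∈{4}] nothing but 4 survives at r3c6. So r3c6=4.
Step 5. [r1c1∈{5}] r1c1's peers cover all but 5. So r1c1=5.
Step 6. [r2c2∈{4}] r2c2 has the single candidate 4. So r2c2=4.
Step 7. [r5c3∈{4}] only 4 remains possible at r5c3 ⇒ r5c3=4.
Step 8. [r5c6∈{2}] r5c6's peers cover all but 2, so r5c6=2.
Step 9. [r6c2∈{6}] r6c2 is down to just 6. So r6c2=6.
Step 10. [r2c5∈{3}] r2c5 has the single candidate 3. So r2c5=3.
Step 11. [r4c5∈{6}] r4c5's peers cover all but 6, so r4c5=6.
Step 12. [r1c5∈{1}] nothing but 1 survives at r1c5, so r1c5=1.
Step 13. [r6c6∈{3}] r6c6 is down to just 3 ⇒ r6c6=3.
Step 14. [r3c3∈{1}] r3c3 is down to just 1 ⇒ r3c3=1.
Step 15. [r3c4∈{5}] nothing but 5 survives at r3c4 ⇒ r3c4=5.
Step 16. [r3c2∈{3}] r3c2 is down to just 3. So r3c2=3.
Step 17. [r6c4∈{1}] nothing but 1 survives at r6c4. So r6c4=1.

Answer: 5 2 3 4 1 6 / 1 4 6 2 3 5 / 6 3 1 5 2 4 / 4 5 2 3 6 1 / 3 1 4 6 5 2 / 2 6 5 1 4 3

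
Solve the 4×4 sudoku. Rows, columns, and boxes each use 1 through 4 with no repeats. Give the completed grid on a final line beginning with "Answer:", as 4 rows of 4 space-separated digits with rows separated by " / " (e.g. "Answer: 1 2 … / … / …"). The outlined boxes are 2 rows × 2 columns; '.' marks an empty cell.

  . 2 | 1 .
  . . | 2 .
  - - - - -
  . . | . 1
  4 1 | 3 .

Step 1. [r1c1∈{3}] nothing but 3 survives at r1c1 ⇒ r1c1=3.
Step 2. [r2c4∈{3,4}] 3 has one home in row 2: r2c4. So r2c4=3.
Step 3. [r3c3∈{4}] r3c3 has the single candidate 4, so r3c3=4.
Step 4. [r2c2∈{4}] nothing but 4 survives at r2c2, so r2c2=4.
Step 5. [r3c1∈{2}] only 2 remains possible at r3c1. So r3c1=2.
Step 6. [r1c4∈{4}] r1c4's peers cover all but 4 ⇒ r1c4=4.
Step 7. [r2c1∈{1}] r2c1 is down to just 1 ⇒ r2c1=1.
Step 8. [r3c2∈{3}] nothing but 3 survives at r3c2. So r3c2=3.
Step 9. [r4c4∈{2}] r4c4 has the single candidate 2. So r4c4=2.

Answer: 3 2 1 4 / 1 4 2 3 / 2 3 4 1 / 4 1 3 2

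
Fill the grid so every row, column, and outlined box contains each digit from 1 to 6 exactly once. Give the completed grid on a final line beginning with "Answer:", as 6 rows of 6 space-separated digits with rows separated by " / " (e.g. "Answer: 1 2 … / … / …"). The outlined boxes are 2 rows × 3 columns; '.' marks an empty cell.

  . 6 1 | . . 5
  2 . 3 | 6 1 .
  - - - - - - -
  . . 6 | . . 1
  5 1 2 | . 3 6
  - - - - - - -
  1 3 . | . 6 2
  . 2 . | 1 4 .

Step 1. [r3c2∈{4}] r3c2 is down to just 4, so r3c2=4.
Step 2. [r1c4∈{2,3,4}] in row 1, 3 fits only at r1c4, so r1c4=3.
Step 3. [r3c5∈{2,5}] r3c5 is the only open cell in col 5 admitting 5. So r3c5=5.
Step 4. [r5c4∈{5}] r5c4's peers cover all but 5 ⇒ r5c4=5.
Step 5. [r3c4∈{2}] r3c4's peers cover all but 2. So r3c4=2.
Step 6. [r3c1∈{3}] r3c1 has the single candidate 3. So r3c1=3.
Step 7. [r5c3∈{4}] only 4 remains possible at r5c3, so r5c3=4.
Step 8. [r6c3∈{5}] nothing but 5 survives at r6c3. So r6c3=5.
Step 9. [r2c2∈{5}] only 5 remains possible at r2c2. So r2c2=5.
Step 10. [r4c4∈{4}] only 4 remains possible at r4c4. So r4c4=4.
Step 11. [r1c5∈{2}] r1c5 has the single candidate 2 ⇒ r1c5=2.
Step 12. [r2c6∈{4}] only 4 remains possible at r2c6, so r2c6=4.
Step 13. [r1c1∈{4}] r1c1's peers cover all but 4. So r1c1=4.
Step 14. [r6c1∈{6}] nothing but 6 survives at r6c1 ⇒ r6c1=6.
Step 15. [r6c6∈{3}] nothing but 3 survives at r6c6, so r6c6=3.

Answer: 4 6 1 3 2 5 / 2 5 3 6 1 4 / 3 4 6 2 5 1 / 5 1 2 4 3 6 / 1 3 4 5 6 2 / 6 2 5 1 4 3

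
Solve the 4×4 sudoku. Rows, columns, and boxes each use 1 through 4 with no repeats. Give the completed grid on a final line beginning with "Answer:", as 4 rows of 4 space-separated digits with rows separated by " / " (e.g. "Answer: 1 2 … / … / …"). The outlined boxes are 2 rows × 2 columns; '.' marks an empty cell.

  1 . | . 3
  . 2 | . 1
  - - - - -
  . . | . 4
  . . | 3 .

Step 1. [r1c2∈{4}] r1c2 is down to just 4, so r1c2=4.
Step 2. [r3c2∈{1,3}] across col 2, 3 lands solely at r3c2 ⇒ r3c2=3.
Step 3. [r4c4∈{2}] nothing but 2 survives at r4c4, so r4c4=2.
Step 4. [r2c1∈{3}] r2c1 has the single candidate 3, so r2c1=3.
Step 5. [r3c3∈{1}] only 1 remains possible at r3c3. So r3c3=1.
Step 6. [r4c1∈{4}] r4c1 is down to just 4 ⇒ r4c1=4.
Step 7. [r2c3∈{4}] r2c3's peers cover all but 4. So r2c3=4.
Step 8. [r4c2∈{1}] nothing but 1 survives at r4c2, so r4c2=1.
Step 9. [r1c3∈{2}] r1c3's peers cover all but 2. So r1c3=2.
Step 10. [r3c1∈{2}] r3c1's peers cover all but 2. So r3c1=2.

Answer: 1 4 2 3 / 3 2 4 1 / 2 3 1 4 / 4 1 3 2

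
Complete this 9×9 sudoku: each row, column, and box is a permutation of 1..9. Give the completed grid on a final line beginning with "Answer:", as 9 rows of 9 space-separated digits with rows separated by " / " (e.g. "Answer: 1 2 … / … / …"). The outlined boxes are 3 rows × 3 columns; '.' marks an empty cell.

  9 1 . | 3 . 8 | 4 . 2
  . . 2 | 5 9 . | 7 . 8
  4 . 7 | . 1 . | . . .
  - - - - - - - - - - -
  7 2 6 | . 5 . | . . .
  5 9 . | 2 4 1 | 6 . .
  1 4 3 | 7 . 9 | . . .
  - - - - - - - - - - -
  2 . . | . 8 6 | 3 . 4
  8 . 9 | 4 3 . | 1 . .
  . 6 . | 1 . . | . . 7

Step 1. [r5c9∈{3}] nothing but 3 survives at r5c9, so r5c9=3.
Step 2. [r1c3∈{5}] r1c3's peers cover all but 5, so r1c3=5.
Step 3. [r1c8∈{6}] r1c8's peers cover all but 6. So r1c8=6.
Step 4. [r9c5∈{2}] only 2 remains possible at r9c5 ⇒ r9c5=2.
Step 5. [r6c9∈{5}] only 5 remains possible at r6c9 ⇒ r6c9=5.
Step 6. [r3c9∈{9}] r3c9's peers cover all but 9 ⇒ r3c9=9.
Step 7. [r4c8∈{1,4,8,9}] across row 4, 4 lands solely at r4c8. So r4c8=4.
Step 8. [r9c6∈{5}] r9c6 is down to just 5, so r9c6=5.
Step 9. [r2c2∈{3}] r2c2's peers cover all but 3. So r2c2=3.
Step 10. [r4c7∈{8,9}] 9 has one home in row 4: r4c7, so r4c7=9.
Step 11. [r9c8∈{8,9}] r9c8 is the only open cell in row 9 admitting 9, so r9c8=9.
Step 12. [r7c8∈{5}] nothing but 5 survives at r7c8 ⇒ r7c8=5.
Step 13. [r6c7∈{2,8}] 2 has one home in col 7: r6c7 ⇒ r6c7=2.
Step 14. [r5c3∈{8}] r5c3's peers cover all but 8 ⇒ r5c3=8.
Step 15. [r8c6∈{7}] r8c6's peers cover all but 7, so r8c6=7.
Step 16. [r8c2∈{5}] r8c2 has the single candidate 5 ⇒ r8c2=5.
Step 17. [r7c4∈{9}] r7c4 is down to just 9. So r7c4=9.
Step 18. [r4c9∈{1}] r4c9 has the single candidate 1 ⇒ r4c9=1.
Step 19. [r9c3∈{4}] r9c3 has the single candidate 4 ⇒ r9c3=4.
Step 20. [r3c6∈{2}] r3c6's peers cover all but 2. So r3c6=2.
Step 21. [r2c1∈{6}] nothing but 6 survives at r2c1. So r2c1=6.
Step 22. [r3c2∈{8}] nothing but 8 survives at r3c2. So r3c2=8.
Step 23. [r3c7∈{5}] only 5 remains possible at r3c7 ⇒ r3c7=5.
Step 24. [r6c5∈{6}] r6c5 is down to just 6. So r6c5=6.
Step 25. [r6c8∈{8}] r6c8's peers cover all but 8. So r6c8=8.
Step 26. [r5c8∈{7}] r5c8 is down to just 7 ⇒ r5c8=7.
Step 27. [r1c5∈{7}] nothing but 7 survives at r1c5. So r1c5=7.
Step 28. [r9c1∈{3}] nothing but 3 survives at r9c1 ⇒ r9c1=3.
Step 29. [r3c4∈{6}] r3c4 has the single candidate 6, so r3c4=6.
Step 30. [r7c2∈{7}] r7c2 is down to just 7. So r7c2=7.
Step 31. [r4c6∈{3}] r4c6 has the single candidate 3 ⇒ r4c6=3.
Step 32. [r8c8∈{2}] r8c8 has the single candidate 2, so r8c8=2.
Step 33. [r3c8∈{3}] only 3 remains possible at r3c8 ⇒ r3c8=3.
Step 34. [r4c4∈{8}] nothing but 8 survives at r4c4 ⇒ r4c4=8.
Step 35. [r7c3∈{1}] r7c3 has the single candidate 1, so r7c3=1.
Step 36. [r8c9∈{6}] r8c9 has the single candidate 6, so r8c9=6.
Step 37. [r9c7∈{8}] r9c7 has the single candidate 8, so r9c7=8.
Step 38. [r2c8∈{1}] nothing but 1 survives at r2c8 ⇒ r2c8=1.
Step 39. [r2c6∈{4}] r2c6's peers cover all but 4, so r2c6=4.

Answer: 9 1 5 3 7 8 4 6 2 / 6 3 2 5 9 4 7 1 8 / 4 8 7 6 1 2 5 3 9 / 7 2 6 8 5 3 9 4 1 / 5 9 8 2 4 1 6 7 3 / 1 4 3 7 6 9 2 8 5 / 2 7 1 9 8 6 3 5 4 / 8 5 9 4 3 7 1 2 6 / 3 6 4 1 2 5 8 9 7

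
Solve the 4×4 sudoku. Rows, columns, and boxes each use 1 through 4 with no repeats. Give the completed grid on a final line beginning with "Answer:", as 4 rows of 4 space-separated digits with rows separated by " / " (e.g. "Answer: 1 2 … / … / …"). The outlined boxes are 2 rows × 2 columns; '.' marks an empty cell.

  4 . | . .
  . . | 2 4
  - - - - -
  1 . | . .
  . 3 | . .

Step 1. [r1c2∈{1,2}] across row 1, 2 lands solely at r1c2 ⇒ r1c2=2.
Step 2. [r4c3∈{1,4}] in row 4, 4 fits only at r4c3 ⇒ r4c3=4.
Step 3. [r1c3∈{1,3}] col 3 places 1 nowhere but r1c3, so r1c3=1.
Step 4. [r3c4∈{2,3}] in row 3, 2 fits only at r3c4 ⇒ r3c4=2.
Step 5. [r4c1∈{2}] only 2 remains possible at r4c1, so r4c1=2.
Step 6. [r3c2∈{4}] nothing but 4 survives at r3c2 ⇒ r3c2=4.
Step 7. [r3c3∈{3}] nothing but 3 survives at r3c3, so r3c3=3.
Step 8. [r2c1∈{3}] nothing but 3 survives at r2c1, so r2c1=3.
Step 9. [r2c2∈{1}] nothing but 1 survives at r2c2. So r2c2=1.
Step 10. [r1c4∈{3}] r1c4 is down to just 3 ⇒ r1c4=3.
Step 11. [r4c4∈{1}] r4c4's peers cover all but 1. So r4c4=1.

Answer: 4 2 1 3 / 3 1 2 4 / 1 4 3 2 / 2 3 4 1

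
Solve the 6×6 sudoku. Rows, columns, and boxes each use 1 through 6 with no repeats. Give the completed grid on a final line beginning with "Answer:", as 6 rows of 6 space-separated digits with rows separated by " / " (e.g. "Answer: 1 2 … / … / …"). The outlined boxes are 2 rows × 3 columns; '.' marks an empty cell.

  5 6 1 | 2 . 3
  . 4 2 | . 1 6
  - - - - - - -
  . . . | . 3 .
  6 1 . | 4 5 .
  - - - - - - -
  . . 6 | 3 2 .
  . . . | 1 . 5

Step 1. [r6c2∈{2,3}] r6c2 is the only open cell in col 2 admitting 3 ⇒ r6c2=3.
Step 2. [r6c3∈{4}] r6c3's peers cover all but 4, so r6c3=4.
Step 3. [r3c2∈{2,5}] 2 has one home in col 2: r3c2 ⇒ r3c2=2.
Step 4. [r5c6∈{4}] nothing but 4 survives at r5c6 ⇒ r5c6=4.
Step 5. [r3c3∈{5}] nothing but 5 survives at r3c3. So r3c3=5.
Step 6. [r5c2∈{5}] nothing but 5 survives at r5c2 ⇒ r5c2=5.
Step 7. [r6c5∈{6}] r6c5 has the single candidate 6, so r6c5=6.
Step 8. [r3c6∈{1}] only 1 remains possible at r3c6 ⇒ r3c6=1.
Step 9. [r4c3∈{3}] only 3 remains possible at r4c3, so r4c3=3.
Step 10. [r3c1∈{4}] only 4 remains possible at r3c1, so r3c1=4.
Step 11. [r4c6∈{2}] r4c6 has the single candidate 2. So r4c6=2.
Step 12. [r6c1∈{2}] r6c1 is down to just 2 ⇒ r6c1=2.
Step 13. [r3c4∈{6}] only 6 remains possible at r3c4. So r3c4=6.
Step 14. [r2c1∈{3}] only 3 remains possible at r2c1, so r2c1=3.
Step 15. [r1c5∈{4}] r1c5 has the single candidate 4 ⇒ r1c5=4.
Step 16. [r5c1∈{1}] r5c1's peers cover all but 1. So r5c1=1.
Step 17. [r2c4∈{5}] nothing but 5 survives at r2c4, so r2c4=5.

Answer: 5 6 1 2 4 3 / 3 4 2 5 1 6 / 4 2 5 6 3 1 / 6 1 3 4 5 2 / 1 5 6 3 2 4 / 2 3 4 1 6 5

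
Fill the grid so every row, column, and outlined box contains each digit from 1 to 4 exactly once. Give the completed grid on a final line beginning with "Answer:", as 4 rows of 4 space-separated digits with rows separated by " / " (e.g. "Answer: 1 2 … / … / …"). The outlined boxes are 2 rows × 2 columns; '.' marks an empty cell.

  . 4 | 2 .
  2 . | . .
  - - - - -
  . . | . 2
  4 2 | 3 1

Step 1. [r1c1∈{1,3}] 1 has one home in row 1: r1c1, so r1c1=1.
Step 2. [r2c2∈{3}] r2c2 has the single candidate 3. So r2c2=3.
Step 3. [r3c3∈{4}] r3c3 has the single candidate 4 ⇒ r3c3=4.
Step 4. [r2c3∈{1}] r2c3 has the single candidate 1, so r2c3=1.
Step 5. [r3c1∈{3}] nothing but 3 survives at r3c1 ⇒ r3c1=3.
Step 6. [r2c4∈{4}] r2c4's peers cover all but 4, so r2c4=4.
Step 7. [r3c2∈{1}] r3c2 has the single candidate 1 ⇒ r3c2=1.
Step 8. [r1c4∈{3}] only 3 remains possible at r1c4 ⇒ r1c4=3.

Answer: 1 4 2 3 / 2 3 1 4 / 3 1 4 2 / 4 2 3 1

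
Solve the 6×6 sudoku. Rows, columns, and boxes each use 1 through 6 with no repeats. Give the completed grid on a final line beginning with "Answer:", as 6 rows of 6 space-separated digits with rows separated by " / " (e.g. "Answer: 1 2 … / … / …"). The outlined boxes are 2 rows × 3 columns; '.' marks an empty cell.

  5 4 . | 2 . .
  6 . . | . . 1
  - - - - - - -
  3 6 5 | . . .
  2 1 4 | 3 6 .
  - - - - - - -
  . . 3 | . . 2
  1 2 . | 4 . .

Step 1. [r5c4∈{1,5,6}] r5c4 is the only open cell in row 5 admitting 6 ⇒ r5c4=6.
Step 2. [r2c5∈{3,4,5}] 4 has one home in row 2: r2c5, so r2c5=4.
Step 3. [r1c5∈{3}] only 3 remains possible at r1c5. So r1c5=3.
Step 4. [r5c5∈{1,5}] in row 5, 1 fits only at r5c5, so r5c5=1.
Step 5. [r6c6∈{3,5}] in row 6, 3 fits only at r6c6 ⇒ r6c6=3.
Step 6. [r2c4∈{5}] nothing but 5 survives at r2c4. So r2c4=5.
Step 7. [r2c2∈{3}] only 3 remains possible at r2c2, so r2c2=3.
Step 8. [r3c4∈{1}] nothing but 1 survives at r3c4, so r3c4=1.
Step 9. [r1c3∈{1}] r1c3 is down to just 1, so r1c3=1.
Step 10. [r3c6∈{4}] r3c6 is down to just 4. So r3c6=4.
Step 11. [r6c3∈{6}] r6c3 is down to just 6. So r6c3=6.
Step 12. [r6c5∈{5}] r6c5 has the single candidate 5, so r6c5=5.
Step 13. [r5c1∈{4}] only 4 remains possible at r5c1 ⇒ r5c1=4.
Step 14. [r2c3∈{2}] nothing but 2 survives at r2c3 ⇒ r2c3=2.
Step 15. [r1c6∈{6}] nothing but 6 survives at r1c6, so r1c6=6.
Step 16. [r4c6∈{5}] r4c6 is down to just 5. So r4c6=5.
Step 17. [r3c5∈{2}] r3c5's peers cover all but 2 ⇒ r3c5=2.
Step 18. [r5c2∈{5}] r5c2 is down to just 5. So r5c2=5.

Answer: 5 4 1 2 3 6 / 6 3 2 5 4 1 / 3 6 5 1 2 4 / 2 1 4 3 6 5 / 4 5 3 6 1 2 / 1 2 6 4 5 3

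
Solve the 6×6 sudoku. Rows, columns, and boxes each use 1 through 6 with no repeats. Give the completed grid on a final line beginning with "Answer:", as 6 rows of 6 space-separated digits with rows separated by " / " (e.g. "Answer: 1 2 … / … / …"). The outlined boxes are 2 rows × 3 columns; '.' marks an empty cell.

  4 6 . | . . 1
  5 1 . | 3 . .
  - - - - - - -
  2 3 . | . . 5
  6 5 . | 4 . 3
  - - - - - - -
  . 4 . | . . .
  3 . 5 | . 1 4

Step 1. [r5c3∈{1,2,6}] col 3 places 6 nowhere but r5c3 ⇒ r5c3=6.
Step 2. [r5c6∈{2}] r5c6 is down to just 2, so r5c6=2.
Step 3. [r1c4∈{2,5}] across col 4, 2 lands solely at r1c4, so r1c4=2.
Step 4. [r3c5∈{6}] only 6 remains possible at r3c5. So r3c5=6.
Step 5. [r3c3∈{1,4}] across row 3, 4 lands solely at r3c3. So r3c3=4.
Step 6. [r5c4∈{5}] nothing but 5 survives at r5c4 ⇒ r5c4=5.
Step 7. [r3c4∈{1}] r3c4 is down to just 1 ⇒ r3c4=1.
Step 8. [r4c5∈{2}] r4c5 has the single candidate 2 ⇒ r4c5=2.
Step 9. [r6c2∈{2}] r6c2 has the single candidate 2, so r6c2=2.
Step 10. [r1c3∈{3}] r1c3's peers cover all but 3 ⇒ r1c3=3.
Step 11. [r6c4∈{6}] r6c4's peers cover all but 6 ⇒ r6c4=6.
Step 12. [r1c5∈{5}] r1c5 is down to just 5. So r1c5=5.
Step 13. [r5c1∈{1}] r5c1 is down to just 1, so r5c1=1.
Step 14. [r2c6∈{6}] nothing but 6 survives at r2c6, so r2c6=6.
Step 15. [r2c3∈{2}] nothing but 2 survives at r2c3. So r2c3=2.
Step 16. [r2c5∈{4}] r2c5's peers cover all but 4. So r2c5=4.
Step 17. [r4c3∈{1}] nothing but 1 survives at r4c3. So r4c3=1.
Step 18. [r5c5∈{3}] r5c5 is down to just 3 ⇒ r5c5=3.

Answer: 4 6 3 2 5 1 / 5 1 2 3 4 6 / 2 3 4 1 6 5 / 6 5 1 4 2 3 / 1 4 6 5 3 2 / 3 2 5 6 1 4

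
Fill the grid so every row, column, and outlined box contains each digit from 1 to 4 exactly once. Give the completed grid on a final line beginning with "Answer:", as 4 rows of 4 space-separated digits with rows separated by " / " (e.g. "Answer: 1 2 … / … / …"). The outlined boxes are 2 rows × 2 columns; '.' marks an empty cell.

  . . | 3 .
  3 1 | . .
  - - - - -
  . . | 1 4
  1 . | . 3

Step 1. [r3c1∈{2}] only 2 remains possible at r3c1 ⇒ r3c1=2.
Step 2. [r2c4∈{2}] r2c4's peers cover all but 2, so r2c4=2.
Step 3. [r1c1∈{4}] r1c1 is down to just 4 ⇒ r1c1=4.
Step 4. [r2c3∈{4}] r2c3's peers cover all but 4 ⇒ r2c3=4.
Step 5. [r1c2∈{2}] nothing but 2 survives at r1c2 ⇒ r1c2=2.
Step 6. [r3c2∈{3}] nothing but 3 survives at r3c2 ⇒ r3c2=3.
Step 7. [r1c4∈{1}] nothing but 1 survives at r1c4. So r1c4=1.
Step 8. [r4c3∈{2}] only 2 remains possible at r4c3 ⇒ r4c3=2.
Step 9. [r4c2∈{4}] nothing but 4 survives at r4c2. So r4c2=4.

Answer: 4 2 3 1 / 3 1 4 2 / 2 3 1 4 / 1 4 2 3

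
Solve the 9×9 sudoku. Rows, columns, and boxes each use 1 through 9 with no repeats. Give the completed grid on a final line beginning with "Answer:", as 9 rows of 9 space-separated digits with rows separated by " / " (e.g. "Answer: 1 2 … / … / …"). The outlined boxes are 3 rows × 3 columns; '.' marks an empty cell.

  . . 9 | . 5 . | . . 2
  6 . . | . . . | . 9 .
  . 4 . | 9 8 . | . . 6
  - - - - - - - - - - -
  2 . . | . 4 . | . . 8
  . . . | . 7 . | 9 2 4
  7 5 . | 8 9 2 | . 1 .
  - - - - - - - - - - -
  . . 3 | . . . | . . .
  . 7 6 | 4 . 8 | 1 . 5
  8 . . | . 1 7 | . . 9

Step 1. [r4c3∈{1}] only 1 remains possible at r4c3, so r4c3=1.
Step 2. [r7c5∈{2,6}] in col 5, 6 fits only at r7c5 ⇒ r7c5=6.
Step 3. [r7c1∈{1,4,5,9}] col 1 places 4 nowhere but r7c1 ⇒ r7c1=4.
Step 4. [r5c1∈{3}] r5c1 has the single candidate 3, so r5c1=3.
Step 5. [r8c8∈{3}] nothing but 3 survives at r8c8, so r8c8=3.
Step 6. [r2c5∈{2,3}] in col 5, 3 fits only at r2c5 ⇒ r2c5=3.
Step 7. [r2c4∈{1,2,7}] in box 2, 2 fits only at r2c4. So r2c4=2.
Step 8. [r3c6∈{1}] nothing but 1 survives at r3c6 ⇒ r3c6=1.
Step 9. [r3c7∈{3,5,7}] 3 has one home in row 3: r3c7 ⇒ r3c7=3.
Step 10. [r9c3∈{2,5}] across box 7, 5 lands solely at r9c3. So r9c3=5.
Step 11. [r2c7∈{4,5,7,8}] 5 has one home in row 2: r2c7. So r2c7=5.
Step 12. [r3c8∈{7}] only 7 remains possible at r3c8 ⇒ r3c8=7.
Step 13. [r7c2∈{1,2,9}] across row 7, 1 lands solely at r7c2. So r7c2=1.
Step 14. [r6c7∈{6}] r6c7 is down to just 6, so r6c7=6.
Step 15. [r7c7∈{2,7,8}] row 7 places 2 nowhere but r7c7, so r7c7=2.
Step 16. [r4c6∈{3,5,6}] across col 6, 3 lands solely at r4c6. So r4c6=3.
Step 17. [r7c4∈{5}] r7c4 has the single candidate 5. So r7c4=5.
Step 18. [r4c4∈{6}] nothing but 6 survives at r4c4. So r4c4=6.
Step 19. [r1c7∈{4,8}] in col 7, 8 fits only at r1c7 ⇒ r1c7=8.
Step 20. [r1c8∈{4}] only 4 remains possible at r1c8. So r1c8=4.
Step 21. [r2c2∈{8}] r2c2 is down to just 8 ⇒ r2c2=8.
Step 22. [r7c6∈{9}] r7c6 is down to just 9 ⇒ r7c6=9.
Step 23. [r6c9∈{3}] only 3 remains possible at r6c9 ⇒ r6c9=3.
Step 24. [r8c1∈{9}] only 9 remains possible at r8c1. So r8c1=9.
Step 25. [r5c2∈{6}] only 6 remains possible at r5c2, so r5c2=6.
Step 26. [r9c8∈{6}] r9c8 has the single candidate 6, so r9c8=6.
Step 27. [r2c3∈{7}] r2c3's peers cover all but 7, so r2c3=7.
Step 28. [r6c3∈{4}] r6c3 has the single candidate 4. So r6c3=4.
Step 29. [r9c4∈{3}] r9c4's peers cover all but 3, so r9c4=3.
Step 30. [r7c8∈{8}] only 8 remains possible at r7c8, so r7c8=8.
Step 31. [r7c9∈{7}] only 7 remains possible at r7c9, so r7c9=7.
Step 32. [r5c3∈{8}] nothing but 8 survives at r5c3, so r5c3=8.
Step 33. [r9c2∈{2}] r9c2 is down to just 2 ⇒ r9c2=2.
Step 34. [r4c2∈{9}] r4c2's peers cover all but 9, so r4c2=9.
Step 35. [r5c6∈{5}] r5c6 has the single candidate 5, so r5c6=5.
Step 36. [r1c2∈{3}] only 3 remains possible at r1c2 ⇒ r1c2=3.
Step 37. [r4c8∈{5}] only 5 remains possible at r4c8 ⇒ r4c8=5.
Step 38. [r1c1∈{1}] r1c1's peers cover all but 1, so r1c1=1.
Step 39. [r3c1∈{5}] nothing but 5 survives at r3c1, so r3c1=5.
Step 40. [r3c3∈{2}] r3c3 has the single candidate 2. So r3c3=2.
Step 41. [r4c7∈{7}] only 7 remains possible at r4c7, so r4c7=7.
Step 42. [r1c4∈{7}] r1c4 is down to just 7, so r1c4=7.
Step 43. [r8c5∈{2}] only 2 remains possible at r8c5. So r8c5=2.
Step 44. [r1c6∈{6}] r1c6 has the single candidate 6 ⇒ r1c6=6.
Step 45. [r9c7∈{4}] r9c7 has the single candidate 4 ⇒ r9c7=4.
Step 46. [r2c9∈{1}] r2c9 is down to just 1, so r2c9=1.
Step 47. [r2c6∈{4}] r2c6 has the single candidate 4, so r2c6=4.
Step 48. [r5c4∈{1}] only 1 remains possible at r5c4 ⇒ r5c4=1.

Answer: 1 3 9 7 5 6 8 4 2 / 6 8 7 2 3 4 5 9 1 / 5 4 2 9 8 1 3 7 6 / 2 9 1 6 4 3 7 5 8 / 3 6 8 1 7 5 9 2 4 / 7 5 4 8 9 2 6 1 3 / 4 1 3 5 6 9 2 8 7 / 9 7 6 4 2 8 1 3 5 / 8 2 5 3 1 7 4 6 9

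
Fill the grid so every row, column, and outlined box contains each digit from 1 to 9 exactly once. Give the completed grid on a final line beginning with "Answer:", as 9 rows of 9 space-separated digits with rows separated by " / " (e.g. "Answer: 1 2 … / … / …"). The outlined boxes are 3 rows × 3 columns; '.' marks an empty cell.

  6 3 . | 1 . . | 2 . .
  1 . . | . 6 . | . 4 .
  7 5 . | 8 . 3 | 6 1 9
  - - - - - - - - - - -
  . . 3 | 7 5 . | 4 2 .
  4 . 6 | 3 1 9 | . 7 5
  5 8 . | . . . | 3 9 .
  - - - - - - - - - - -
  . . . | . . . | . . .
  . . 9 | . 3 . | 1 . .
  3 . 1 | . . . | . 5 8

Step 1. [r7c5∈{2,4,7,8,9}] 8 has one home in col 5: r7c5. So r7c5=8.
Step 2. [r7c1∈{2}] r7c1 has the single candidate 2, so r7c1=2.
Step 3. [r8c8∈{6}] only 6 remains possible at r8c8. So r8c8=6.
Step 4. [r1c9∈{7}] nothing but 7 survives at r1c9, so r1c9=7.
Step 5. [r9c5∈{2,4,7,9}] r9c5 is the only open cell in col 5 admitting 7 ⇒ r9c5=7.
Step 6. [r1c6∈{4,5}] in row 1, 5 fits only at r1c6. So r1c6=5.
Step 7. [r8c2∈{4,7}] across row 8, 7 lands solely at r8c2 ⇒ r8c2=7.
Step 8. [r8c9∈{2,4}] across col 9, 2 lands solely at r8c9 ⇒ r8c9=2.
Step 9. [r8c6∈{4}] r8c6 is down to just 4, so r8c6=4.
Step 10. [r9c2∈{4,6}] across row 9, 4 lands solely at r9c2, so r9c2=4.
Step 11. [r6c4∈{2,4,6}] in col 4, 4 fits only at r6c4 ⇒ r6c4=4.
Step 12. [r2c2∈{2,9}] across box 1, 9 lands solely at r2c2 ⇒ r2c2=9.
Step 13. [r2c4∈{2}] r2c4 is down to just 2. So r2c4=2.
Step 14. [r7c2∈{6}] r7c2 is down to just 6 ⇒ r7c2=6.
Step 15. [r3c5∈{4}] r3c5 has the single candidate 4. So r3c5=4.
Step 16. [r9c6∈{2,6}] in row 9, 2 fits only at r9c6, so r9c6=2.
Step 17. [r1c8∈{8}] r1c8 is down to just 8, so r1c8=8.
Step 18. [r9c7∈{9}] nothing but 9 survives at r9c7 ⇒ r9c7=9.
Step 19. [r6c9∈{1,6}] across row 6, 1 lands solely at r6c9. So r6c9=1.
Step 20. [r3c3∈{2}] nothing but 2 survives at r3c3. So r3c3=2.
Step 21. [r7c3∈{5}] only 5 remains possible at r7c3. So r7c3=5.
Step 22. [r4c6∈{6,8}] row 4 places 8 nowhere but r4c6 ⇒ r4c6=8.
Step 23. [r7c9∈{3,4}] in row 7, 4 fits only at r7c9 ⇒ r7c9=4.
Step 24. [r5c7∈{8}] only 8 remains possible at r5c7 ⇒ r5c7=8.
Step 25. [r2c9∈{3}] nothing but 3 survives at r2c9. So r2c9=3.
Step 26. [r1c5∈{9}] r1c5 has the single candidate 9, so r1c5=9.
Step 27. [r5c2∈{2}] nothing but 2 survives at r5c2 ⇒ r5c2=2.
Step 28. [r7c6∈{1}] r7c6's peers cover all but 1. So r7c6=1.
Step 29. [r2c6∈{7}] r2c6 has the single candidate 7, so r2c6=7.
Step 30. [r4c9∈{6}] r4c9's peers cover all but 6. So r4c9=6.
Step 31. [r8c4∈{5}] r8c4 is down to just 5, so r8c4=5.
Step 32. [r6c3∈{7}] only 7 remains possible at r6c3, so r6c3=7.
Step 33. [r2c3∈{8}] r2c3 has the single candidate 8, so r2c3=8.
Step 34. [r7c4∈{9}] r7c4 is down to just 9 ⇒ r7c4=9.
Step 35. [r9c4∈{6}] r9c4 has the single candidate 6, so r9c4=6.
Step 36. [r6c5∈{2}] r6c5 has the single candidate 2, so r6c5=2.
Step 37. [r6c6∈{6}] nothing but 6 survives at r6c6, so r6c6=6.
Step 38. [r4c1∈{9}] r4c1 is down to just 9 ⇒ r4c1=9.
Step 39. [r8c1∈{8}] r8c1's peers cover all but 8, so r8c1=8.
Step 40. [r4c2∈{1}] r4c2 has the single candidate 1. So r4c2=1.
Step 41. [r2c7∈{5}] r2c7 has the single candidate 5. So r2c7=5.
Step 42. [r7c7∈{7}] only 7 remains possible at r7c7 ⇒ r7c7=7.
Step 43. [r1c3∈{4}] r1c3 has the single candidate 4. So r1c3=4.
Step 44. [r7c8∈{3}] r7c8's peers cover all but 3 ⇒ r7c8=3.

Answer: 6 3 4 1 9 5 2 8 7 / 1 9 8 2 6 7 5 4 3 / 7 5 2 8 4 3 6 1 9 / 9 1 3 7 5 8 4 2 6 / 4 2 6 3 1 9 8 7 5 / 5 8 7 4 2 6 3 9 1 / 2 6 5 9 8 1 7 3 4 / 8 7 9 5 3 4 1 6 2 / 3 4 1 6 7 2 9 5 8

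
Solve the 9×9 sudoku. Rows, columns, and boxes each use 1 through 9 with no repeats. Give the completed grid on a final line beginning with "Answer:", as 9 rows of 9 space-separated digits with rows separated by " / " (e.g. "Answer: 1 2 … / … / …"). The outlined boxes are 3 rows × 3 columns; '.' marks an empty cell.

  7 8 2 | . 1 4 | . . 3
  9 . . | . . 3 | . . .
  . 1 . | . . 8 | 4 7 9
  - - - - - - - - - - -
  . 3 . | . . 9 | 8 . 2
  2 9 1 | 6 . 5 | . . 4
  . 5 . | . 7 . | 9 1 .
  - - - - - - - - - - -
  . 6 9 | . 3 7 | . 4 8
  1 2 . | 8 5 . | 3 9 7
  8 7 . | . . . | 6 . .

Step 1. [r1c7∈{5}] nothing but 5 survives at r1c7, so r1c7=5.
Step 2. [r4c5∈{4}] r4c5's peers cover all but 4. So r4c5=4.
Step 3. [r4c1∈{6}] r4c1 has the single candidate 6. So r4c1=6.
Step 4. [r9c6∈{1,2}] in col 6, 1 fits only at r9c6 ⇒ r9c6=1.
Step 5. [r7c4∈{2}] r7c4 is down to just 2, so r7c4=2.
Step 6. [r3c4∈{5}] r3c4 has the single candidate 5, so r3c4=5.
Step 7. [r2c7∈{1,2}] in col 7, 2 fits only at r2c7. So r2c7=2.
Step 8. [r2c5∈{6}] r2c5's peers cover all but 6, so r2c5=6.
Step 9. [r9c3∈{3,4,5}] row 9 places 3 nowhere but r9c3, so r9c3=3.
Step 10. [r8c3∈{4}] r8c3 is down to just 4, so r8c3=4.
Step 11. [r9c8∈{2,5}] across row 9, 2 lands solely at r9c8 ⇒ r9c8=2.
Step 12. [r1c4∈{9}] r1c4 has the single candidate 9 ⇒ r1c4=9.
Step 13. [r2c9∈{1}] nothing but 1 survives at r2c9. So r2c9=1.
Step 14. [r6c3∈{8}] only 8 remains possible at r6c3. So r6c3=8.
Step 15. [r5c5∈{8}] r5c5's peers cover all but 8, so r5c5=8.
Step 16. [r6c9∈{6}] r6c9 has the single candidate 6. So r6c9=6.
Step 17. [r2c2∈{4}] r2c2 is down to just 4. So r2c2=4.
Step 18. [r4c3∈{7}] r4c3's peers cover all but 7, so r4c3=7.
Step 19. [r5c7∈{7}] nothing but 7 survives at r5c7. So r5c7=7.
Step 20. [r3c1∈{3}] r3c1's peers cover all but 3 ⇒ r3c1=3.
Step 21. [r6c4∈{3}] nothing but 3 survives at r6c4. So r6c4=3.
Step 22. [r2c4∈{7}] nothing but 7 survives at r2c4 ⇒ r2c4=7.
Step 23. [r5c8∈{3}] nothing but 3 survives at r5c8. So r5c8=3.
Step 24. [r3c5∈{2}] r3c5's peers cover all but 2. So r3c5=2.
Step 25. [r4c4∈{1}] r4c4 is down to just 1. So r4c4=1.
Step 26. [r8c6∈{6}] r8c6 has the single candidate 6, so r8c6=6.
Step 27. [r9c9∈{5}] r9c9 is down to just 5. So r9c9=5.
Step 28. [r7c1∈{5}] only 5 remains possible at r7c1 ⇒ r7c1=5.
Step 29. [r9c5∈{9}] r9c5 is down to just 9. So r9c5=9.
Step 30. [r9c4∈{4}] only 4 remains possible at r9c4, so r9c4=4.
Step 31. [r4c8∈{5}] r4c8's peers cover all but 5. So r4c8=5.
Step 32. [r3c3∈{6}] nothing but 6 survives at r3c3. So r3c3=6.
Step 33. [r2c8∈{8}] r2c8's peers cover all but 8 ⇒ r2c8=8.
Step 34. [r6c1∈{4}] r6c1 is down to just 4. So r6c1=4.
Step 35. [r7c7∈{1}] nothing but 1 survives at r7c7. So r7c7=1.
Step 36. [r1c8∈{6}] r1c8's peers cover all but 6, so r1c8=6.
Step 37. [r2c3∈{5}] r2c3 is down to just 5, so r2c3=5.
Step 38. [r6c6∈{2}] r6c6's peers cover all but 2. So r6c6=2.

Answer: 7 8 2 9 1 4 5 6 3 / 9 4 5 7 6 3 2 8 1 / 3 1 6 5 2 8 4 7 9 / 6 3 7 1 4 9 8 5 2 / 2 9 1 6 8 5 7 3 4 / 4 5 8 3 7 2 9 1 6 / 5 6 9 2 3 7 1 4 8 / 1 2 4 8 5 6 3 9 7 / 8 7 3 4 9 1 6 2 5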